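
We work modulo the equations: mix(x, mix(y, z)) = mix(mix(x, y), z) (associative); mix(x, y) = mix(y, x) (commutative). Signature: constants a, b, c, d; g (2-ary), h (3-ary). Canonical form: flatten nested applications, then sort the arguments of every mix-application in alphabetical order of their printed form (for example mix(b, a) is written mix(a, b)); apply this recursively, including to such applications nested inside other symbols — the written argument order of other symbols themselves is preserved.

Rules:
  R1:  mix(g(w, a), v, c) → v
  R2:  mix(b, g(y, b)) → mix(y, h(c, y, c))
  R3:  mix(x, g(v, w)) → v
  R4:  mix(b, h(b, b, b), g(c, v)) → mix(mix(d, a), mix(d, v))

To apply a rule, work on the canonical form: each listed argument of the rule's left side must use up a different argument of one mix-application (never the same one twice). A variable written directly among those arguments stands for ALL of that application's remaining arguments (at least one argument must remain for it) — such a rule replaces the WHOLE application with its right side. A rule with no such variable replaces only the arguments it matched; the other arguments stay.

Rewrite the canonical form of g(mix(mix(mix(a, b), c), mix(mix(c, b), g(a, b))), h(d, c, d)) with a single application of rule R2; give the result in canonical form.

Answer: g(mix(a, a, b, c, c, h(c, a, c)), h(d, c, d))

Derivation:
Canonical form:  g(mix(a, b, b, c, c, g(a, b)), h(d, c, d))
Match R2:  consume b, g(a, b);  y := a
New term:  g(mix(a, a, b, c, c, h(c, a, c)), h(d, c, d))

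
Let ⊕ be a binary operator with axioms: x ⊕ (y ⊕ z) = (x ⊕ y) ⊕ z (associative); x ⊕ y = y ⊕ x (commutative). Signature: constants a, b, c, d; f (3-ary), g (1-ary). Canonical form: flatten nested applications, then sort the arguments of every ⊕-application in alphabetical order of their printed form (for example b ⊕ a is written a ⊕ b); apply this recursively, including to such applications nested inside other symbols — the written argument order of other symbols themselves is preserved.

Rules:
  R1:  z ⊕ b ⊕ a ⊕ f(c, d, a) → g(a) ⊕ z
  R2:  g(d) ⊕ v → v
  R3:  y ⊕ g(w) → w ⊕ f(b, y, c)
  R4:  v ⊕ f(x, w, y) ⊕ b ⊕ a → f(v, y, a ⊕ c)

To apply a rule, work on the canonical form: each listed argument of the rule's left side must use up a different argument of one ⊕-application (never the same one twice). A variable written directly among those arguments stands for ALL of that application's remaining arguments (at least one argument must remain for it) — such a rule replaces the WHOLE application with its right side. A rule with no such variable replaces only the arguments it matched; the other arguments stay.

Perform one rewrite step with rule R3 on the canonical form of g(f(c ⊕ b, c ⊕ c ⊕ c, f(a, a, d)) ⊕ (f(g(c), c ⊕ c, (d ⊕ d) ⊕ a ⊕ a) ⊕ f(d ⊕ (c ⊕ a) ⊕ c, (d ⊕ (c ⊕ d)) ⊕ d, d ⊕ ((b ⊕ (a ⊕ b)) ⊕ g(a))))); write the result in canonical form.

Answer: g(f(a ⊕ c ⊕ c ⊕ d, c ⊕ d ⊕ d ⊕ d, a ⊕ f(b, a ⊕ b ⊕ b ⊕ d, c)) ⊕ f(b ⊕ c, c ⊕ c ⊕ c, f(a, a, d)) ⊕ f(g(c), c ⊕ c, a ⊕ a ⊕ d ⊕ d))

Derivation:
Canonical form:  g(f(a ⊕ c ⊕ c ⊕ d, c ⊕ d ⊕ d ⊕ d, a ⊕ b ⊕ b ⊕ d ⊕ g(a)) ⊕ f(b ⊕ c, c ⊕ c ⊕ c, f(a, a, d)) ⊕ f(g(c), c ⊕ c, a ⊕ a ⊕ d ⊕ d))
Apply R3:  consuming g(a);  w := a, y := a ⊕ b ⊕ b ⊕ d
Every leftover argument binds to the variable; the entire application is replaced.
Result:  g(f(a ⊕ c ⊕ c ⊕ d, c ⊕ d ⊕ d ⊕ d, a ⊕ f(b, a ⊕ b ⊕ b ⊕ d, c)) ⊕ f(b ⊕ c, c ⊕ c ⊕ c, f(a, a, d)) ⊕ f(g(c), c ⊕ c, a ⊕ a ⊕ d ⊕ d))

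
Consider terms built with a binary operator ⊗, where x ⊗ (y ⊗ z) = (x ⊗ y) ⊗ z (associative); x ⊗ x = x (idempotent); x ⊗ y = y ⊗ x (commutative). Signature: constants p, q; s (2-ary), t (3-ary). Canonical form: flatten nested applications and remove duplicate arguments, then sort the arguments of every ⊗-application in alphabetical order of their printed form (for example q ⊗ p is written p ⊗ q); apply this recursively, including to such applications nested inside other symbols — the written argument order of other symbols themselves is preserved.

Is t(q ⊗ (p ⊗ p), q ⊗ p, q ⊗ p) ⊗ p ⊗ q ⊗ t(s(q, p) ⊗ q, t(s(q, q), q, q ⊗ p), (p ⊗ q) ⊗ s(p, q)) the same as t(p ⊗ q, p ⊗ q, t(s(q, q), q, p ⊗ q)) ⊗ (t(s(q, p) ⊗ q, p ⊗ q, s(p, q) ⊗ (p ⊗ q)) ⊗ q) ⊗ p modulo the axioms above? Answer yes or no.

Answer: no — p ⊗ q ⊗ t(p ⊗ q, p ⊗ q, p ⊗ q) ⊗ t(q ⊗ s(q, p), t(s(q, q), q, p ⊗ q), p ⊗ q ⊗ s(p, q)) vs p ⊗ q ⊗ t(p ⊗ q, p ⊗ q, t(s(q, q), q, p ⊗ q)) ⊗ t(q ⊗ s(q, p), p ⊗ q, p ⊗ q ⊗ s(p, q))

Derivation:
Left:  t(q ⊗ (p ⊗ p), q ⊗ p, q ⊗ p) ⊗ p ⊗ q ⊗ t(s(q, p) ⊗ q, t(s(q, q), q, q ⊗ p), (p ⊗ q) ⊗ s(p, q))
  Canonicalize subterm:  t(q ⊗ (p ⊗ p), q ⊗ p, q ⊗ p)  →  t(p ⊗ q, p ⊗ q, p ⊗ q)
  Inside:  t(s(q, p) ⊗ q, t(s(q, q), q, q ⊗ p), (p ⊗ q) ⊗ s(p, q))  →  t(q ⊗ s(q, p), t(s(q, q), q, p ⊗ q), p ⊗ q ⊗ s(p, q))
  Sort:  p ⊗ q ⊗ t(p ⊗ q, p ⊗ q, p ⊗ q) ⊗ t(q ⊗ s(q, p), t(s(q, q), q, p ⊗ q), p ⊗ q ⊗ s(p, q))
Right:  t(p ⊗ q, p ⊗ q, t(s(q, q), q, p ⊗ q)) ⊗ (t(s(q, p) ⊗ q, p ⊗ q, s(p, q) ⊗ (p ⊗ q)) ⊗ q) ⊗ p
  Un-nest:  t(p ⊗ q, p ⊗ q, t(s(q, q), q, p ⊗ q)) ⊗ t(s(q, p) ⊗ q, p ⊗ q, s(p, q) ⊗ (p ⊗ q)) ⊗ q ⊗ p
  Simplify inside:  t(s(q, p) ⊗ q, p ⊗ q, s(p, q) ⊗ (p ⊗ q))  →  t(q ⊗ s(q, p), p ⊗ q, p ⊗ q ⊗ s(p, q))
  Sort:  p ⊗ q ⊗ t(p ⊗ q, p ⊗ q, t(s(q, q), q, p ⊗ q)) ⊗ t(q ⊗ s(q, p), p ⊗ q, p ⊗ q ⊗ s(p, q))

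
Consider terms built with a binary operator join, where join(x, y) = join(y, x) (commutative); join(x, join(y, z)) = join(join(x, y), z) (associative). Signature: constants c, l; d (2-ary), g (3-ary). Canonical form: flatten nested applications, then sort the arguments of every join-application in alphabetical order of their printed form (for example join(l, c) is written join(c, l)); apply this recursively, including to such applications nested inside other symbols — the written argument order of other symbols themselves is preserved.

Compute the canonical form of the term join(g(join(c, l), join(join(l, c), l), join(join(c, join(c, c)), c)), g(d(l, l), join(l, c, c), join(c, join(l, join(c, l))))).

Simplify inside:  g(join(c, l), join(join(l, c), l), join(join(c, join(c, c)), c))  →  g(join(c, l), join(c, l, l), join(c, c, c, c))
Canonicalize subterm:  g(d(l, l), join(l, c, c), join(c, join(l, join(c, l))))  →  g(d(l, l), join(c, c, l), join(c, c, l, l))
Order the arguments:  join(g(d(l, l), join(c, c, l), join(c, c, l, l)), g(join(c, l), join(c, l, l), join(c, c, c, c)))

Answer: join(g(d(l, l), join(c, c, l), join(c, c, l, l)), g(join(c, l), join(c, l, l), join(c, c, c, c)))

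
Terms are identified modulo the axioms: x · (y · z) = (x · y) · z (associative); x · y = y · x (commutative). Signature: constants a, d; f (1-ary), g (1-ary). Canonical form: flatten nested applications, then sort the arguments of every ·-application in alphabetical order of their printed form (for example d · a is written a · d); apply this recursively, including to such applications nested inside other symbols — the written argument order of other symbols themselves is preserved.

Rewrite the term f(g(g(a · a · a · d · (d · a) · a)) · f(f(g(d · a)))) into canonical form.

Answer: f(f(f(g(a · d))) · g(g(a · a · a · a · a · d · d)))

Derivation:
Work inside:  g(g(a · a · a · d · (d · a) · a)) · f(f(g(d · a)))
Inside:  g(g(a · a · a · d · (d · a) · a))  →  g(g(a · a · a · a · a · d · d))
Inside:  f(f(g(d · a)))  →  f(f(g(a · d)))
Sort:  f(f(g(a · d))) · g(g(a · a · a · a · a · d · d))
Put back:  f(f(f(g(a · d))) · g(g(a · a · a · a · a · d · d)))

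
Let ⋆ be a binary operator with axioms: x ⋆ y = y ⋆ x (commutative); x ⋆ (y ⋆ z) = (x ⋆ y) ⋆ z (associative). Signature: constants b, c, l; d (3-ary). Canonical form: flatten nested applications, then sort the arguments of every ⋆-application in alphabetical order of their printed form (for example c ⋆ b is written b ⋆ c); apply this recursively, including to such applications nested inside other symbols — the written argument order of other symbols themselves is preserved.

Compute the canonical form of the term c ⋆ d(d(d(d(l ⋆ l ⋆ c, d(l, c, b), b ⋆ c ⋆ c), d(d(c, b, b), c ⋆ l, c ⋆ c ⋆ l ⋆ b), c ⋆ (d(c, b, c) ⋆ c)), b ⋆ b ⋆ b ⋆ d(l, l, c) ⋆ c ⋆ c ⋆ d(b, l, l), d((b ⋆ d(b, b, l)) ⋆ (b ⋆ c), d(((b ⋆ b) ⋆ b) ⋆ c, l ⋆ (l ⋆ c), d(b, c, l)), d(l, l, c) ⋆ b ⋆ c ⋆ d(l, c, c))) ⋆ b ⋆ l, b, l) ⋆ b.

Answer: b ⋆ c ⋆ d(b ⋆ d(d(d(c ⋆ l ⋆ l, d(l, c, b), b ⋆ c ⋆ c), d(d(c, b, b), c ⋆ l, b ⋆ c ⋆ c ⋆ l), c ⋆ c ⋆ d(c, b, c)), b ⋆ b ⋆ b ⋆ c ⋆ c ⋆ d(b, l, l) ⋆ d(l, l, c), d(b ⋆ b ⋆ c ⋆ d(b, b, l), d(b ⋆ b ⋆ b ⋆ c, c ⋆ l ⋆ l, d(b, c, l)), b ⋆ c ⋆ d(l, c, c) ⋆ d(l, l, c))) ⋆ l, b, l)

Derivation:
Simplify inside:  d(d(d(d(l ⋆ l ⋆ c, d(l, c, b), b ⋆ c ⋆ c), d(d(c, b, b), c ⋆ l, c ⋆ c ⋆ l ⋆ b), c ⋆ (d(c, b, c) ⋆ c)), b ⋆ b ⋆ b ⋆ d(l, l, c) ⋆ c ⋆ c ⋆ d(b, l, l), d((b ⋆ d(b, b, l)) ⋆ (b ⋆ c), d(((b ⋆ b) ⋆ b) ⋆ c, l ⋆ (l ⋆ c), d(b, c, l)), d(l, l, c) ⋆ b ⋆ c ⋆ d(l, c, c))) ⋆ b ⋆ l, b, l)  →  d(b ⋆ d(d(d(c ⋆ l ⋆ l, d(l, c, b), b ⋆ c ⋆ c), d(d(c, b, b), c ⋆ l, b ⋆ c ⋆ c ⋆ l), c ⋆ c ⋆ d(c, b, c)), b ⋆ b ⋆ b ⋆ c ⋆ c ⋆ d(b, l, l) ⋆ d(l, l, c), d(b ⋆ b ⋆ c ⋆ d(b, b, l), d(b ⋆ b ⋆ b ⋆ c, c ⋆ l ⋆ l, d(b, c, l)), b ⋆ c ⋆ d(l, c, c) ⋆ d(l, l, c))) ⋆ l, b, l)
Sort arguments:  b ⋆ c ⋆ d(b ⋆ d(d(d(c ⋆ l ⋆ l, d(l, c, b), b ⋆ c ⋆ c), d(d(c, b, b), c ⋆ l, b ⋆ c ⋆ c ⋆ l), c ⋆ c ⋆ d(c, b, c)), b ⋆ b ⋆ b ⋆ c ⋆ c ⋆ d(b, l, l) ⋆ d(l, l, c), d(b ⋆ b ⋆ c ⋆ d(b, b, l), d(b ⋆ b ⋆ b ⋆ c, c ⋆ l ⋆ l, d(b, c, l)), b ⋆ c ⋆ d(l, c, c) ⋆ d(l, l, c))) ⋆ l, b, l)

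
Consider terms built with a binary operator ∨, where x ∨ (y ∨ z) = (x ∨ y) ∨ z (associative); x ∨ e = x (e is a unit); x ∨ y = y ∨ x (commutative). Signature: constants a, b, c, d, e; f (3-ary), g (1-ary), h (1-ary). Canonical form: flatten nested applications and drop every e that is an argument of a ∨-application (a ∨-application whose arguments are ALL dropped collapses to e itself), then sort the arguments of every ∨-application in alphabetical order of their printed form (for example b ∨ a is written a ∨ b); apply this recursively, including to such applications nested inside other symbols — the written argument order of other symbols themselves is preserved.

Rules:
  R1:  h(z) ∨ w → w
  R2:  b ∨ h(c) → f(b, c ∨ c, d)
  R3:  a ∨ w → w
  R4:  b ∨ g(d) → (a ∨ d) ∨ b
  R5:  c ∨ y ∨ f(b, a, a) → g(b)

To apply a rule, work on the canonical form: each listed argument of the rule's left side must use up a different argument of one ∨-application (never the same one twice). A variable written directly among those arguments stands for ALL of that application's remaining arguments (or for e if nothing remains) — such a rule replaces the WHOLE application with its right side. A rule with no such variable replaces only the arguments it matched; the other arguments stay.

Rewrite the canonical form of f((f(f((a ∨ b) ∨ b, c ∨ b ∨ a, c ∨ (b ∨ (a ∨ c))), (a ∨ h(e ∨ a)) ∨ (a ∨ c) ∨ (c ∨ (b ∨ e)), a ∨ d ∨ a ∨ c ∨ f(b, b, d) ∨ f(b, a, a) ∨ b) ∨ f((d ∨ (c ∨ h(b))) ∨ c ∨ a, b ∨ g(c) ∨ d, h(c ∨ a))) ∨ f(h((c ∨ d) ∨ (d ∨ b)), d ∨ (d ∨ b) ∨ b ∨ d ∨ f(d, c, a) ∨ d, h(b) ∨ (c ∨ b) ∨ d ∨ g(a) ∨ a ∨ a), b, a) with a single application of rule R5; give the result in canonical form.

Answer: f(f(a ∨ c ∨ c ∨ d ∨ h(b), b ∨ d ∨ g(c), h(a ∨ c)) ∨ f(f(a ∨ b ∨ b, a ∨ b ∨ c, a ∨ b ∨ c ∨ c), a ∨ a ∨ b ∨ c ∨ c ∨ h(a), g(b)) ∨ f(h(b ∨ c ∨ d ∨ d), b ∨ b ∨ d ∨ d ∨ d ∨ d ∨ f(d, c, a), a ∨ a ∨ b ∨ c ∨ d ∨ g(a) ∨ h(b)), b, a)

Derivation:
Canonical form:  f(f(a ∨ c ∨ c ∨ d ∨ h(b), b ∨ d ∨ g(c), h(a ∨ c)) ∨ f(f(a ∨ b ∨ b, a ∨ b ∨ c, a ∨ b ∨ c ∨ c), a ∨ a ∨ b ∨ c ∨ c ∨ h(a), a ∨ a ∨ b ∨ c ∨ d ∨ f(b, a, a) ∨ f(b, b, d)) ∨ f(h(b ∨ c ∨ d ∨ d), b ∨ b ∨ d ∨ d ∨ d ∨ d ∨ f(d, c, a), a ∨ a ∨ b ∨ c ∨ d ∨ g(a) ∨ h(b)), b, a)
R5 matches:  uses c, f(b, a, a);  y := a ∨ a ∨ b ∨ d ∨ f(b, b, d)
The variable takes the whole remainder — replace the entire application.
Result:  f(f(a ∨ c ∨ c ∨ d ∨ h(b), b ∨ d ∨ g(c), h(a ∨ c)) ∨ f(f(a ∨ b ∨ b, a ∨ b ∨ c, a ∨ b ∨ c ∨ c), a ∨ a ∨ b ∨ c ∨ c ∨ h(a), g(b)) ∨ f(h(b ∨ c ∨ d ∨ d), b ∨ b ∨ d ∨ d ∨ d ∨ d ∨ f(d, c, a), a ∨ a ∨ b ∨ c ∨ d ∨ g(a) ∨ h(b)), b, a)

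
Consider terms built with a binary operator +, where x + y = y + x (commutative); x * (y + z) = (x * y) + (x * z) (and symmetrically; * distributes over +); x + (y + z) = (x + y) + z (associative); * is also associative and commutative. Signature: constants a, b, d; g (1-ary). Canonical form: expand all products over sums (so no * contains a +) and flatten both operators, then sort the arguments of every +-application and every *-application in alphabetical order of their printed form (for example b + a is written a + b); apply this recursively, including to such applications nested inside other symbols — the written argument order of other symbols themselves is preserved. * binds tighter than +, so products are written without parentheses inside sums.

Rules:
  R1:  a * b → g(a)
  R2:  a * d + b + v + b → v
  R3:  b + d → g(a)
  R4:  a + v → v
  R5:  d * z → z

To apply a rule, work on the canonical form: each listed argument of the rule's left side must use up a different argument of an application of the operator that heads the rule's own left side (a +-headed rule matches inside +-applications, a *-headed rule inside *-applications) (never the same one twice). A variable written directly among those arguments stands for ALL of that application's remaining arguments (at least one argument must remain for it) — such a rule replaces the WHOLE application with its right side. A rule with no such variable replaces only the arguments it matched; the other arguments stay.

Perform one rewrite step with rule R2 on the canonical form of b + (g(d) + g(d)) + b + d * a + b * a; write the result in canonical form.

Canonical form:  a * b + a * d + b + b + g(d) + g(d)
Match R2:  consume a * d, b, b;  v := a * b + g(d) + g(d)
The variable takes the whole remainder — replace the entire application.
New term:  a * b + g(d) + g(d)

Answer: a * b + g(d) + g(d)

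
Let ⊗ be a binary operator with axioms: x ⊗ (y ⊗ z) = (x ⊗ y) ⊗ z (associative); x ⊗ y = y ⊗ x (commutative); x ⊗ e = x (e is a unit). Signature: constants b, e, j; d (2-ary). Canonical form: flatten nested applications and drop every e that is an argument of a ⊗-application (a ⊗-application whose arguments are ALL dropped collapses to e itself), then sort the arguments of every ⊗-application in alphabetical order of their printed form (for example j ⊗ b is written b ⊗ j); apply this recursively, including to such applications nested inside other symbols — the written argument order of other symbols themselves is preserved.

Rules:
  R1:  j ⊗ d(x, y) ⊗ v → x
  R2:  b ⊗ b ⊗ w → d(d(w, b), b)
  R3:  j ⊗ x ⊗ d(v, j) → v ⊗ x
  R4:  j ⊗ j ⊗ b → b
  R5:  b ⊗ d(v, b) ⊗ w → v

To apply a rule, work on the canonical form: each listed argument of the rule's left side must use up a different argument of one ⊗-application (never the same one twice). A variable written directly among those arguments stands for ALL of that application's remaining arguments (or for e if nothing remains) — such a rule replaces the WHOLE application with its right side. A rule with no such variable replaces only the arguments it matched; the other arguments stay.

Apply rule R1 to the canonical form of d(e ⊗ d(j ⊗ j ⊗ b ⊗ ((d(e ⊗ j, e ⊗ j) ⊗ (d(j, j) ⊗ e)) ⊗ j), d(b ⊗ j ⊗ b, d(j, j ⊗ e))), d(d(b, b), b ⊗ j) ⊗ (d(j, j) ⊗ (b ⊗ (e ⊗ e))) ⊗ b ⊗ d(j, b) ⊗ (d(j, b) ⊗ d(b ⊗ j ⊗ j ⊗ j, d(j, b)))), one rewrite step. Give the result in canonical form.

Canonical form:  d(d(b ⊗ d(j, j) ⊗ d(j, j) ⊗ j ⊗ j ⊗ j, d(b ⊗ b ⊗ j, d(j, j))), b ⊗ b ⊗ d(b ⊗ j ⊗ j ⊗ j, d(j, b)) ⊗ d(d(b, b), b ⊗ j) ⊗ d(j, b) ⊗ d(j, b) ⊗ d(j, j))
R1 matches:  uses d(j, j), j;  v := b ⊗ d(j, j) ⊗ j ⊗ j, x := j, y := j
Every leftover argument binds to the variable; the entire application is replaced.
Giving:  d(d(j, d(b ⊗ b ⊗ j, d(j, j))), b ⊗ b ⊗ d(b ⊗ j ⊗ j ⊗ j, d(j, b)) ⊗ d(d(b, b), b ⊗ j) ⊗ d(j, b) ⊗ d(j, b) ⊗ d(j, j))

Answer: d(d(j, d(b ⊗ b ⊗ j, d(j, j))), b ⊗ b ⊗ d(b ⊗ j ⊗ j ⊗ j, d(j, b)) ⊗ d(d(b, b), b ⊗ j) ⊗ d(j, b) ⊗ d(j, b) ⊗ d(j, j))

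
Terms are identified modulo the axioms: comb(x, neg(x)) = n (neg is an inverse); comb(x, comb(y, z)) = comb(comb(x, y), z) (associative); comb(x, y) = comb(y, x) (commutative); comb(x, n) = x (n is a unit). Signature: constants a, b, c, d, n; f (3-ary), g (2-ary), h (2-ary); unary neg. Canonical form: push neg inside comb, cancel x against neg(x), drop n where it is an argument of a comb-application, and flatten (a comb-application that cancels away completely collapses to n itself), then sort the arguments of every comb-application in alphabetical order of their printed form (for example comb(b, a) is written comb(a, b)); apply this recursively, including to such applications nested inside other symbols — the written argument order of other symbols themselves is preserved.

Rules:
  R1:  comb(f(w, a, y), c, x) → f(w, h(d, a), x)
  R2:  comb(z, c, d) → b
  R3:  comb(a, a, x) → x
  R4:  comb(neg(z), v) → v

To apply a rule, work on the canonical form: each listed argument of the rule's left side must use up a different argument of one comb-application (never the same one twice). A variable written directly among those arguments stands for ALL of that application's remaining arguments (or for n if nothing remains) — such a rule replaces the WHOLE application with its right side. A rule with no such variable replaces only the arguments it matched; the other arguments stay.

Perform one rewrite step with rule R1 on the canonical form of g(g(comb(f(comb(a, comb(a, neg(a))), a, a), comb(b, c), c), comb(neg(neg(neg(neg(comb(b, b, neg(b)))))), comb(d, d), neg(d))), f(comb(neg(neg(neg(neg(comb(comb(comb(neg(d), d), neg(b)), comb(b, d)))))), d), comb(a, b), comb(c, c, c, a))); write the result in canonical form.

Canonical form:  g(g(comb(b, c, c, f(a, a, a)), comb(b, d)), f(comb(d, d), comb(a, b), comb(a, c, c, c)))
Apply R1:  consuming c, f(a, a, a);  w := a, x := comb(b, c), y := a
The variable takes the whole remainder — replace the entire application.
Giving:  g(g(f(a, h(d, a), comb(b, c)), comb(b, d)), f(comb(d, d), comb(a, b), comb(a, c, c, c)))

Answer: g(g(f(a, h(d, a), comb(b, c)), comb(b, d)), f(comb(d, d), comb(a, b), comb(a, c, c, c)))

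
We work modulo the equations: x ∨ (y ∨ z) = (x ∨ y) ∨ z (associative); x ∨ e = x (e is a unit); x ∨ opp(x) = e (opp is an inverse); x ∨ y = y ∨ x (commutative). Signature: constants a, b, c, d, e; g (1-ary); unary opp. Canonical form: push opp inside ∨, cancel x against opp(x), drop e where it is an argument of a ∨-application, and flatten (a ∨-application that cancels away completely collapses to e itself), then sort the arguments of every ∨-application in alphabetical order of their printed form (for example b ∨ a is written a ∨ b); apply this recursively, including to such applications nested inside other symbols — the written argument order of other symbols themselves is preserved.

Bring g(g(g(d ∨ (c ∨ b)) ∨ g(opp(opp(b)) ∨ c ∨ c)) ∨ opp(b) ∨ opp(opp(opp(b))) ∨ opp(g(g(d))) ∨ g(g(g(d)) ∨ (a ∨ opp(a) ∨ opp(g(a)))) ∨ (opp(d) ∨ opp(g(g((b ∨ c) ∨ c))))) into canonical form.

Answer: g(g(g(b ∨ c ∨ c) ∨ g(b ∨ c ∨ d)) ∨ g(g(g(d)) ∨ opp(g(a))) ∨ opp(b) ∨ opp(b) ∨ opp(d) ∨ opp(g(g(b ∨ c ∨ c))) ∨ opp(g(g(d))))

Derivation:
Work inside:  g(g(d ∨ (c ∨ b)) ∨ g(opp(opp(b)) ∨ c ∨ c)) ∨ opp(b) ∨ opp(opp(opp(b))) ∨ opp(g(g(d))) ∨ g(g(g(d)) ∨ (a ∨ opp(a) ∨ opp(g(a)))) ∨ (opp(d) ∨ opp(g(g((b ∨ c) ∨ c))))
Push opp inside:  distribute opp over ∨ and collapse double opp
Combine occurrences:  g(g(b ∨ c ∨ c) ∨ g(b ∨ c ∨ d)) ∨ opp(b) ∨ opp(b) ∨ opp(g(g(d))) ∨ g(g(g(d)) ∨ opp(g(a))) ∨ opp(d) ∨ opp(g(g(b ∨ c ∨ c)))
Sort:  g(g(b ∨ c ∨ c) ∨ g(b ∨ c ∨ d)) ∨ g(g(g(d)) ∨ opp(g(a))) ∨ opp(b) ∨ opp(b) ∨ opp(d) ∨ opp(g(g(b ∨ c ∨ c))) ∨ opp(g(g(d)))
Rebuild:  g(g(g(b ∨ c ∨ c) ∨ g(b ∨ c ∨ d)) ∨ g(g(g(d)) ∨ opp(g(a))) ∨ opp(b) ∨ opp(b) ∨ opp(d) ∨ opp(g(g(b ∨ c ∨ c))) ∨ opp(g(g(d))))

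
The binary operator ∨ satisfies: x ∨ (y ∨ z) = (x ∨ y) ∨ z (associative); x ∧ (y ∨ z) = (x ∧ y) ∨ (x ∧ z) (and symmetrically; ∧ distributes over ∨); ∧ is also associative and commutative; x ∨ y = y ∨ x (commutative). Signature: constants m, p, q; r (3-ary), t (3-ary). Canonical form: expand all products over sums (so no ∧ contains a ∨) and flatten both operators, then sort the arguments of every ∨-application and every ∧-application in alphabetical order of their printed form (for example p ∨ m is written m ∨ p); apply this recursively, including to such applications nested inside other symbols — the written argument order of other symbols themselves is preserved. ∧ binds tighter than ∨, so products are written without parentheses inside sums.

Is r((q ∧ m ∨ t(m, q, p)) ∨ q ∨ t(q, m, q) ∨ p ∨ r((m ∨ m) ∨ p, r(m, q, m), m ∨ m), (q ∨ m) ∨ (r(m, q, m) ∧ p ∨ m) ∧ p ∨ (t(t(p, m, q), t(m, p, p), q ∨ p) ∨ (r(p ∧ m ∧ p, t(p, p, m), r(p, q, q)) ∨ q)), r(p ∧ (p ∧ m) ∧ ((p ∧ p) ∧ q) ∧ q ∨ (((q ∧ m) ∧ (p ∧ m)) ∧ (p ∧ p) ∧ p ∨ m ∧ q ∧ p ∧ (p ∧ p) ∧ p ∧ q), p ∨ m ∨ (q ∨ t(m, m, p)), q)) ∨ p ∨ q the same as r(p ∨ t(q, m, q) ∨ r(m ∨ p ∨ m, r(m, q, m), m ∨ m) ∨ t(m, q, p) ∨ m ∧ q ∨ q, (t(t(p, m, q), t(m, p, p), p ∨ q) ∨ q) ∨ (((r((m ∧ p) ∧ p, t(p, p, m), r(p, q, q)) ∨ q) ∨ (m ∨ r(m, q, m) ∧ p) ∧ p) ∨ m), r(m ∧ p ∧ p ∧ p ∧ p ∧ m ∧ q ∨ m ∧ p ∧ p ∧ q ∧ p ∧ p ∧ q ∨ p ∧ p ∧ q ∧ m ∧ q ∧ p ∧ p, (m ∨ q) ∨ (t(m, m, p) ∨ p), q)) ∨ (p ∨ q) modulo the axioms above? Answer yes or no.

Answer: yes — both canonical forms are p ∨ q ∨ r(m ∧ q ∨ p ∨ q ∨ r(m ∨ m ∨ p, r(m, q, m), m ∨ m) ∨ t(m, q, p) ∨ t(q, m, q), m ∨ m ∧ p ∨ p ∧ p ∧ r(m, q, m) ∨ q ∨ q ∨ r(m ∧ p ∧ p, t(p, p, m), r(p, q, q)) ∨ t(t(p, m, q), t(m, p, p), p ∨ q), r(m ∧ m ∧ p ∧ p ∧ p ∧ p ∧ q ∨ m ∧ p ∧ p ∧ p ∧ p ∧ q ∧ q ∨ m ∧ p ∧ p ∧ p ∧ p ∧ q ∧ q, m ∨ p ∨ q ∨ t(m, m, p), q))

Derivation:
Left:  r((q ∧ m ∨ t(m, q, p)) ∨ q ∨ t(q, m, q) ∨ p ∨ r((m ∨ m) ∨ p, r(m, q, m), m ∨ m), (q ∨ m) ∨ (r(m, q, m) ∧ p ∨ m) ∧ p ∨ (t(t(p, m, q), t(m, p, p), q ∨ p) ∨ (r(p ∧ m ∧ p, t(p, p, m), r(p, q, q)) ∨ q)), r(p ∧ (p ∧ m) ∧ ((p ∧ p) ∧ q) ∧ q ∨ (((q ∧ m) ∧ (p ∧ m)) ∧ (p ∧ p) ∧ p ∨ m ∧ q ∧ p ∧ (p ∧ p) ∧ p ∧ q), p ∨ m ∨ (q ∨ t(m, m, p)), q)) ∨ p ∨ q
  Distribute:  r(m ∧ q ∨ p ∨ q ∨ r(m ∨ m ∨ p, r(m, q, m), m ∨ m) ∨ t(m, q, p) ∨ t(q, m, q), m ∨ m ∧ p ∨ p ∧ p ∧ r(m, q, m) ∨ q ∨ q ∨ r(m ∧ p ∧ p, t(p, p, m), r(p, q, q)) ∨ t(t(p, m, q), t(m, p, p), p ∨ q), r(m ∧ m ∧ p ∧ p ∧ p ∧ p ∧ q ∨ m ∧ p ∧ p ∧ p ∧ p ∧ q ∧ q ∨ m ∧ p ∧ p ∧ p ∧ p ∧ q ∧ q, m ∨ p ∨ q ∨ t(m, m, p), q)) ∨ p ∨ q
  Sort:  p ∨ q ∨ r(m ∧ q ∨ p ∨ q ∨ r(m ∨ m ∨ p, r(m, q, m), m ∨ m) ∨ t(m, q, p) ∨ t(q, m, q), m ∨ m ∧ p ∨ p ∧ p ∧ r(m, q, m) ∨ q ∨ q ∨ r(m ∧ p ∧ p, t(p, p, m), r(p, q, q)) ∨ t(t(p, m, q), t(m, p, p), p ∨ q), r(m ∧ m ∧ p ∧ p ∧ p ∧ p ∧ q ∨ m ∧ p ∧ p ∧ p ∧ p ∧ q ∧ q ∨ m ∧ p ∧ p ∧ p ∧ p ∧ q ∧ q, m ∨ p ∨ q ∨ t(m, m, p), q))
Right:  r(p ∨ t(q, m, q) ∨ r(m ∨ p ∨ m, r(m, q, m), m ∨ m) ∨ t(m, q, p) ∨ m ∧ q ∨ q, (t(t(p, m, q), t(m, p, p), p ∨ q) ∨ q) ∨ (((r((m ∧ p) ∧ p, t(p, p, m), r(p, q, q)) ∨ q) ∨ (m ∨ r(m, q, m) ∧ p) ∧ p) ∨ m), r(m ∧ p ∧ p ∧ p ∧ p ∧ m ∧ q ∨ m ∧ p ∧ p ∧ q ∧ p ∧ p ∧ q ∨ p ∧ p ∧ q ∧ m ∧ q ∧ p ∧ p, (m ∨ q) ∨ (t(m, m, p) ∨ p), q)) ∨ (p ∨ q)
  Expand products over sums:  r(m ∧ q ∨ p ∨ q ∨ r(m ∨ m ∨ p, r(m, q, m), m ∨ m) ∨ t(m, q, p) ∨ t(q, m, q), m ∨ m ∧ p ∨ p ∧ p ∧ r(m, q, m) ∨ q ∨ q ∨ r(m ∧ p ∧ p, t(p, p, m), r(p, q, q)) ∨ t(t(p, m, q), t(m, p, p), p ∨ q), r(m ∧ m ∧ p ∧ p ∧ p ∧ p ∧ q ∨ m ∧ p ∧ p ∧ p ∧ p ∧ q ∧ q ∨ m ∧ p ∧ p ∧ p ∧ p ∧ q ∧ q, m ∨ p ∨ q ∨ t(m, m, p), q)) ∨ p ∨ q
  Order the arguments:  p ∨ q ∨ r(m ∧ q ∨ p ∨ q ∨ r(m ∨ m ∨ p, r(m, q, m), m ∨ m) ∨ t(m, q, p) ∨ t(q, m, q), m ∨ m ∧ p ∨ p ∧ p ∧ r(m, q, m) ∨ q ∨ q ∨ r(m ∧ p ∧ p, t(p, p, m), r(p, q, q)) ∨ t(t(p, m, q), t(m, p, p), p ∨ q), r(m ∧ m ∧ p ∧ p ∧ p ∧ p ∧ q ∨ m ∧ p ∧ p ∧ p ∧ p ∧ q ∧ q ∨ m ∧ p ∧ p ∧ p ∧ p ∧ q ∧ q, m ∨ p ∨ q ∨ t(m, m, p), q))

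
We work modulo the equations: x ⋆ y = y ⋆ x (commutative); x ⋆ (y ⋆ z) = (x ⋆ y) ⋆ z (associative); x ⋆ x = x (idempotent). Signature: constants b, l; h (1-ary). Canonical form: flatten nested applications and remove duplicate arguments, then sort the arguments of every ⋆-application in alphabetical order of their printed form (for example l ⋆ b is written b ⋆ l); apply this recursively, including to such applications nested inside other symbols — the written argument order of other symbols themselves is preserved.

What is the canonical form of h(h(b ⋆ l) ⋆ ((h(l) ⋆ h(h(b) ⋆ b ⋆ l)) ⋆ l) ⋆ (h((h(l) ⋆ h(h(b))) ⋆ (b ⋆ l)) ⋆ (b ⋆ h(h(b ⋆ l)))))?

Focus inside:  h(b ⋆ l) ⋆ ((h(l) ⋆ h(h(b) ⋆ b ⋆ l)) ⋆ l) ⋆ (h((h(l) ⋆ h(h(b))) ⋆ (b ⋆ l)) ⋆ (b ⋆ h(h(b ⋆ l))))
Un-nest:  h(b ⋆ l) ⋆ h(l) ⋆ h(h(b) ⋆ b ⋆ l) ⋆ l ⋆ h((h(l) ⋆ h(h(b))) ⋆ (b ⋆ l)) ⋆ b ⋆ h(h(b ⋆ l))
Canonicalize subterm:  h(h(b) ⋆ b ⋆ l)  →  h(b ⋆ h(b) ⋆ l)
Simplify inside:  h((h(l) ⋆ h(h(b))) ⋆ (b ⋆ l))  →  h(b ⋆ h(h(b)) ⋆ h(l) ⋆ l)
Sort:  b ⋆ h(b ⋆ h(b) ⋆ l) ⋆ h(b ⋆ h(h(b)) ⋆ h(l) ⋆ l) ⋆ h(b ⋆ l) ⋆ h(h(b ⋆ l)) ⋆ h(l) ⋆ l
Rebuild:  h(b ⋆ h(b ⋆ h(b) ⋆ l) ⋆ h(b ⋆ h(h(b)) ⋆ h(l) ⋆ l) ⋆ h(b ⋆ l) ⋆ h(h(b ⋆ l)) ⋆ h(l) ⋆ l)

Answer: h(b ⋆ h(b ⋆ h(b) ⋆ l) ⋆ h(b ⋆ h(h(b)) ⋆ h(l) ⋆ l) ⋆ h(b ⋆ l) ⋆ h(h(b ⋆ l)) ⋆ h(l) ⋆ l)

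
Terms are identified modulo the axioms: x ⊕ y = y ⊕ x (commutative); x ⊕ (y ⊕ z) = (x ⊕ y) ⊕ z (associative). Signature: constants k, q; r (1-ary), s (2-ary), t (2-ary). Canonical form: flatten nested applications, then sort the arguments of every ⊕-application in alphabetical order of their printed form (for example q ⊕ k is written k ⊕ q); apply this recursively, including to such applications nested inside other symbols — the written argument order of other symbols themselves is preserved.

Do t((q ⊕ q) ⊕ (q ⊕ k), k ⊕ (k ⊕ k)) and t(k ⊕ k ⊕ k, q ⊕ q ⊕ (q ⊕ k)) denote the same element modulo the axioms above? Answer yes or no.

Left:  t((q ⊕ q) ⊕ (q ⊕ k), k ⊕ (k ⊕ k))
  Focus inside:  (q ⊕ q) ⊕ (q ⊕ k)
  Flatten:  q ⊕ q ⊕ q ⊕ k
  Sort arguments:  k ⊕ q ⊕ q ⊕ q
  Rebuild:  t(k ⊕ q ⊕ q ⊕ q, k ⊕ k ⊕ k)
Right:  t(k ⊕ k ⊕ k, q ⊕ q ⊕ (q ⊕ k))
  Focus inside:  q ⊕ q ⊕ (q ⊕ k)
  Flatten:  q ⊕ q ⊕ q ⊕ k
  Sort:  k ⊕ q ⊕ q ⊕ q
  Put back:  t(k ⊕ k ⊕ k, k ⊕ q ⊕ q ⊕ q)

Answer: no — t(k ⊕ q ⊕ q ⊕ q, k ⊕ k ⊕ k) vs t(k ⊕ k ⊕ k, k ⊕ q ⊕ q ⊕ q)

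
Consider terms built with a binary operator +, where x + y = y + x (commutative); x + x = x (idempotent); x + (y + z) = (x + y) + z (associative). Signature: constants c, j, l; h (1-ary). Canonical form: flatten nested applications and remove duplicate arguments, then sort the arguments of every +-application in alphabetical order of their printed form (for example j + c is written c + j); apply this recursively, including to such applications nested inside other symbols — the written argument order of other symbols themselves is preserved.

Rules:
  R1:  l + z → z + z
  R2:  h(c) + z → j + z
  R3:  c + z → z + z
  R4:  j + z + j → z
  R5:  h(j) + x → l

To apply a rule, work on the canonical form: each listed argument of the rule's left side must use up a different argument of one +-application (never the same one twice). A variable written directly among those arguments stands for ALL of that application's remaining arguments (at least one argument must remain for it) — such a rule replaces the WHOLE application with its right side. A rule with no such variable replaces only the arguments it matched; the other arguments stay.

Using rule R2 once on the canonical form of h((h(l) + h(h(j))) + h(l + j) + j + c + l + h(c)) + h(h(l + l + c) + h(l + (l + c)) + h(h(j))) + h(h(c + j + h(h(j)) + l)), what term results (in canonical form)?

Answer: h(c + h(h(j)) + h(j + l) + h(l) + j + l) + h(h(c + h(h(j)) + j + l)) + h(h(c + l) + h(h(j)))

Derivation:
Canonical form:  h(c + h(c) + h(h(j)) + h(j + l) + h(l) + j + l) + h(h(c + h(h(j)) + j + l)) + h(h(c + l) + h(h(j)))
R2 matches:  uses h(c);  z := c + h(h(j)) + h(j + l) + h(l) + j + l
The extension variable absorbs all remaining arguments, so the whole application is rewritten.
Result:  h(c + h(h(j)) + h(j + l) + h(l) + j + l) + h(h(c + h(h(j)) + j + l)) + h(h(c + l) + h(h(j)))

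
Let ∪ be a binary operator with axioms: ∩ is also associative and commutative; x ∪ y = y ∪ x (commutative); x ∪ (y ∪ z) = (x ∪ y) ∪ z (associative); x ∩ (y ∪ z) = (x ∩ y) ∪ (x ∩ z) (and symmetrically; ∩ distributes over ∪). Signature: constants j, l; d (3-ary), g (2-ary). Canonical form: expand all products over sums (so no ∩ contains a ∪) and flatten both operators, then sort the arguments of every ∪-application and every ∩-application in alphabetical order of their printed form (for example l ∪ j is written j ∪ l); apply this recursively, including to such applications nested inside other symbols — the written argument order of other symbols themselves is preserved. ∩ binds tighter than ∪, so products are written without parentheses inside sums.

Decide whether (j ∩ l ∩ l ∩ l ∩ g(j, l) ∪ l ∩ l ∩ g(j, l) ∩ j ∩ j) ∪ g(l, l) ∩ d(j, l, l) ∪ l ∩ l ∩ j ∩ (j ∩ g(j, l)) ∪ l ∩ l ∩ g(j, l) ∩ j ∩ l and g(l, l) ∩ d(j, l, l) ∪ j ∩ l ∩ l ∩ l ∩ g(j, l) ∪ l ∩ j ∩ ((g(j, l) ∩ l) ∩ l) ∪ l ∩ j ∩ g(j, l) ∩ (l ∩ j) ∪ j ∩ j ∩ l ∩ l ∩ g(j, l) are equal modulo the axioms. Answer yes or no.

Answer: yes — both canonical forms are d(j, l, l) ∩ g(l, l) ∪ g(j, l) ∩ j ∩ j ∩ l ∩ l ∪ g(j, l) ∩ j ∩ j ∩ l ∩ l ∪ g(j, l) ∩ j ∩ l ∩ l ∩ l ∪ g(j, l) ∩ j ∩ l ∩ l ∩ l

Derivation:
Left:  (j ∩ l ∩ l ∩ l ∩ g(j, l) ∪ l ∩ l ∩ g(j, l) ∩ j ∩ j) ∪ g(l, l) ∩ d(j, l, l) ∪ l ∩ l ∩ j ∩ (j ∩ g(j, l)) ∪ l ∩ l ∩ g(j, l) ∩ j ∩ l
  Un-nest:  g(j, l) ∩ j ∩ l ∩ l ∩ l ∪ g(j, l) ∩ j ∩ j ∩ l ∩ l ∪ d(j, l, l) ∩ g(l, l) ∪ g(j, l) ∩ j ∩ j ∩ l ∩ l ∪ g(j, l) ∩ j ∩ l ∩ l ∩ l
  Sort arguments:  d(j, l, l) ∩ g(l, l) ∪ g(j, l) ∩ j ∩ j ∩ l ∩ l ∪ g(j, l) ∩ j ∩ j ∩ l ∩ l ∪ g(j, l) ∩ j ∩ l ∩ l ∩ l ∪ g(j, l) ∩ j ∩ l ∩ l ∩ l
Right:  g(l, l) ∩ d(j, l, l) ∪ j ∩ l ∩ l ∩ l ∩ g(j, l) ∪ l ∩ j ∩ ((g(j, l) ∩ l) ∩ l) ∪ l ∩ j ∩ g(j, l) ∩ (l ∩ j) ∪ j ∩ j ∩ l ∩ l ∩ g(j, l)
  Flatten:  d(j, l, l) ∩ g(l, l) ∪ g(j, l) ∩ j ∩ l ∩ l ∩ l ∪ g(j, l) ∩ j ∩ l ∩ l ∩ l ∪ g(j, l) ∩ j ∩ j ∩ l ∩ l ∪ g(j, l) ∩ j ∩ j ∩ l ∩ l
  Order the arguments:  d(j, l, l) ∩ g(l, l) ∪ g(j, l) ∩ j ∩ j ∩ l ∩ l ∪ g(j, l) ∩ j ∩ j ∩ l ∩ l ∪ g(j, l) ∩ j ∩ l ∩ l ∩ l ∪ g(j, l) ∩ j ∩ l ∩ l ∩ l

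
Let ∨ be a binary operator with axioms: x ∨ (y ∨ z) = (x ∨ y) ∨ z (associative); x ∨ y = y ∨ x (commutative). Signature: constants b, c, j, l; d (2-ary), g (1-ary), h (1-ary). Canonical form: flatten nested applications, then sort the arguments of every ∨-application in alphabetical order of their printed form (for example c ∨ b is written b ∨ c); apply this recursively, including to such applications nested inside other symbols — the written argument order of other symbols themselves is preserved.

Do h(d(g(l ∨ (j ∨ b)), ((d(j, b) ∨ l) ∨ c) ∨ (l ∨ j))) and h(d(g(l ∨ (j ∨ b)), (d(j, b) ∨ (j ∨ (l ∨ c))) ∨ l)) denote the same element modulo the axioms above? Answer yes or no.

Answer: yes — both canonical forms are h(d(g(b ∨ j ∨ l), c ∨ d(j, b) ∨ j ∨ l ∨ l))

Derivation:
Left:  h(d(g(l ∨ (j ∨ b)), ((d(j, b) ∨ l) ∨ c) ∨ (l ∨ j)))
  Descend into:  ((d(j, b) ∨ l) ∨ c) ∨ (l ∨ j)
  Un-nest:  d(j, b) ∨ l ∨ c ∨ l ∨ j
  Order the arguments:  c ∨ d(j, b) ∨ j ∨ l ∨ l
  Rebuild:  h(d(g(b ∨ j ∨ l), c ∨ d(j, b) ∨ j ∨ l ∨ l))
Right:  h(d(g(l ∨ (j ∨ b)), (d(j, b) ∨ (j ∨ (l ∨ c))) ∨ l))
  Work inside:  (d(j, b) ∨ (j ∨ (l ∨ c))) ∨ l
  Merge nested applications:  d(j, b) ∨ j ∨ l ∨ c ∨ l
  Sort arguments:  c ∨ d(j, b) ∨ j ∨ l ∨ l
  Put back:  h(d(g(b ∨ j ∨ l), c ∨ d(j, b) ∨ j ∨ l ∨ l))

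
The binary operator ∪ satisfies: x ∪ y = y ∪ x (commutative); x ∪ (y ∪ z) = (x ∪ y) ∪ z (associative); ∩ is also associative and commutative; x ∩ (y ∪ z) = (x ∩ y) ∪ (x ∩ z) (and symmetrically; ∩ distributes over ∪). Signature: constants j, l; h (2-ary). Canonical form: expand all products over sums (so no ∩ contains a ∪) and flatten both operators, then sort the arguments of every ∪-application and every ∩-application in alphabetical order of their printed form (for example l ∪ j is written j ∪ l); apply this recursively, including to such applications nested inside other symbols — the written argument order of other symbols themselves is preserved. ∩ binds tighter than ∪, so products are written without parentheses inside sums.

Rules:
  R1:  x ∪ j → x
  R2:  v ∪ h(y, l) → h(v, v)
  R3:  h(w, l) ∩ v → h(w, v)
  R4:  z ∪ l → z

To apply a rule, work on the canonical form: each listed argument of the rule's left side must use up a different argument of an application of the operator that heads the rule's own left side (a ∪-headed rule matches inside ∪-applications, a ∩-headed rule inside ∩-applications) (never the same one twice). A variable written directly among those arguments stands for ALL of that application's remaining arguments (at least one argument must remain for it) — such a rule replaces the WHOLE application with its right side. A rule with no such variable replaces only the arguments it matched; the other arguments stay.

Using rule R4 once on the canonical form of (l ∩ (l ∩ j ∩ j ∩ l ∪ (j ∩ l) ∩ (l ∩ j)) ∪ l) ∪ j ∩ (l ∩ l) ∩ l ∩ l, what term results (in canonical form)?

Answer: j ∩ j ∩ l ∩ l ∩ l ∪ j ∩ j ∩ l ∩ l ∩ l ∪ j ∩ l ∩ l ∩ l ∩ l

Derivation:
Canonical form:  j ∩ j ∩ l ∩ l ∩ l ∪ j ∩ j ∩ l ∩ l ∩ l ∪ j ∩ l ∩ l ∩ l ∩ l ∪ l
R4 matches:  uses l;  z := j ∩ j ∩ l ∩ l ∩ l ∪ j ∩ j ∩ l ∩ l ∩ l ∪ j ∩ l ∩ l ∩ l ∩ l
Every leftover argument binds to the variable; the entire application is replaced.
Giving:  j ∩ j ∩ l ∩ l ∩ l ∪ j ∩ j ∩ l ∩ l ∩ l ∪ j ∩ l ∩ l ∩ l ∩ l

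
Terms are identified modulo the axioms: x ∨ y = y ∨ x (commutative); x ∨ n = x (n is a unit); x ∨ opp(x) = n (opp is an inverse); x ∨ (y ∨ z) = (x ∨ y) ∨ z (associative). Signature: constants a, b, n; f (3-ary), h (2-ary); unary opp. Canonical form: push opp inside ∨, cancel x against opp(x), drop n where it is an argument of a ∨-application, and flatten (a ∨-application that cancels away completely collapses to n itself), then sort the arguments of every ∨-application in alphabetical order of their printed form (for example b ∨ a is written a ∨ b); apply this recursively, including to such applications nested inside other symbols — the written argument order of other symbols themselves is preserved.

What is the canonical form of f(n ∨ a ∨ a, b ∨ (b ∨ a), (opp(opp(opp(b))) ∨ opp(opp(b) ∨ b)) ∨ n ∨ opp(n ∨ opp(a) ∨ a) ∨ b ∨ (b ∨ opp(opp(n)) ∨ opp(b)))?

Answer: f(a ∨ a, a ∨ b ∨ b, n)

Derivation:
Descend into:  (opp(opp(opp(b))) ∨ opp(opp(b) ∨ b)) ∨ n ∨ opp(n ∨ opp(a) ∨ a) ∨ b ∨ (b ∨ opp(opp(n)) ∨ opp(b))
Push opp inside:  distribute opp over ∨ and collapse double opp
Inverses cancel:  b cancels; a cancels
Sort arguments:  n
Rebuild:  f(a ∨ a, a ∨ b ∨ b, n)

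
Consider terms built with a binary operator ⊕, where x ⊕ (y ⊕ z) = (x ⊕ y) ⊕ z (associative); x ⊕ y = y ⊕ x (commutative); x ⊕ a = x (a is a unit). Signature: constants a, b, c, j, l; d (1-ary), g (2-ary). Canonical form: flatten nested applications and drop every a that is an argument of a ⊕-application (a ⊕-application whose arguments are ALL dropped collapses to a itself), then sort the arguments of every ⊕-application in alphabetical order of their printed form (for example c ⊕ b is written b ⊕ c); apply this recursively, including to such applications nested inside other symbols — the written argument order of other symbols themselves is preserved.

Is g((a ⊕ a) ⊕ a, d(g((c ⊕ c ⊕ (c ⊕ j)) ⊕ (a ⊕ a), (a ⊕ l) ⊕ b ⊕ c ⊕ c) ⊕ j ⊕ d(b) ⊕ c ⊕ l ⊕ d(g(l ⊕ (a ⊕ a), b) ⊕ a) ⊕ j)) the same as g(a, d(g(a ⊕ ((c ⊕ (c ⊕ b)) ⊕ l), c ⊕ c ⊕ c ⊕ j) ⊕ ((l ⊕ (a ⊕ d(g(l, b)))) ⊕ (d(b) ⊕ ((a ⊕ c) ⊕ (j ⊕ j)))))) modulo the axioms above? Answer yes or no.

Answer: no — g(a, d(c ⊕ d(b) ⊕ d(g(l, b)) ⊕ g(c ⊕ c ⊕ c ⊕ j, b ⊕ c ⊕ c ⊕ l) ⊕ j ⊕ j ⊕ l)) vs g(a, d(c ⊕ d(b) ⊕ d(g(l, b)) ⊕ g(b ⊕ c ⊕ c ⊕ l, c ⊕ c ⊕ c ⊕ j) ⊕ j ⊕ j ⊕ l))

Derivation:
Left:  g((a ⊕ a) ⊕ a, d(g((c ⊕ c ⊕ (c ⊕ j)) ⊕ (a ⊕ a), (a ⊕ l) ⊕ b ⊕ c ⊕ c) ⊕ j ⊕ d(b) ⊕ c ⊕ l ⊕ d(g(l ⊕ (a ⊕ a), b) ⊕ a) ⊕ j))
  Work inside:  g((c ⊕ c ⊕ (c ⊕ j)) ⊕ (a ⊕ a), (a ⊕ l) ⊕ b ⊕ c ⊕ c) ⊕ j ⊕ d(b) ⊕ c ⊕ l ⊕ d(g(l ⊕ (a ⊕ a), b) ⊕ a) ⊕ j
  Inside:  g((c ⊕ c ⊕ (c ⊕ j)) ⊕ (a ⊕ a), (a ⊕ l) ⊕ b ⊕ c ⊕ c)  →  g(c ⊕ c ⊕ c ⊕ j, b ⊕ c ⊕ c ⊕ l)
  Canonicalize subterm:  d(g(l ⊕ (a ⊕ a), b) ⊕ a)  →  d(g(l, b))
  Sort:  c ⊕ d(b) ⊕ d(g(l, b)) ⊕ g(c ⊕ c ⊕ c ⊕ j, b ⊕ c ⊕ c ⊕ l) ⊕ j ⊕ j ⊕ l
  Rebuild:  g(a, d(c ⊕ d(b) ⊕ d(g(l, b)) ⊕ g(c ⊕ c ⊕ c ⊕ j, b ⊕ c ⊕ c ⊕ l) ⊕ j ⊕ j ⊕ l))
Right:  g(a, d(g(a ⊕ ((c ⊕ (c ⊕ b)) ⊕ l), c ⊕ c ⊕ c ⊕ j) ⊕ ((l ⊕ (a ⊕ d(g(l, b)))) ⊕ (d(b) ⊕ ((a ⊕ c) ⊕ (j ⊕ j))))))
  Descend into:  g(a ⊕ ((c ⊕ (c ⊕ b)) ⊕ l), c ⊕ c ⊕ c ⊕ j) ⊕ ((l ⊕ (a ⊕ d(g(l, b)))) ⊕ (d(b) ⊕ ((a ⊕ c) ⊕ (j ⊕ j))))
  Merge nested applications:  g(a ⊕ ((c ⊕ (c ⊕ b)) ⊕ l), c ⊕ c ⊕ c ⊕ j) ⊕ l ⊕ a ⊕ d(g(l, b)) ⊕ d(b) ⊕ a ⊕ c ⊕ j ⊕ j
  Canonicalize subterm:  g(a ⊕ ((c ⊕ (c ⊕ b)) ⊕ l), c ⊕ c ⊕ c ⊕ j)  →  g(b ⊕ c ⊕ c ⊕ l, c ⊕ c ⊕ c ⊕ j)
  Unit:  drop a (×2)
  Order the arguments:  c ⊕ d(b) ⊕ d(g(l, b)) ⊕ g(b ⊕ c ⊕ c ⊕ l, c ⊕ c ⊕ c ⊕ j) ⊕ j ⊕ j ⊕ l
  Put back:  g(a, d(c ⊕ d(b) ⊕ d(g(l, b)) ⊕ g(b ⊕ c ⊕ c ⊕ l, c ⊕ c ⊕ c ⊕ j) ⊕ j ⊕ j ⊕ l))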